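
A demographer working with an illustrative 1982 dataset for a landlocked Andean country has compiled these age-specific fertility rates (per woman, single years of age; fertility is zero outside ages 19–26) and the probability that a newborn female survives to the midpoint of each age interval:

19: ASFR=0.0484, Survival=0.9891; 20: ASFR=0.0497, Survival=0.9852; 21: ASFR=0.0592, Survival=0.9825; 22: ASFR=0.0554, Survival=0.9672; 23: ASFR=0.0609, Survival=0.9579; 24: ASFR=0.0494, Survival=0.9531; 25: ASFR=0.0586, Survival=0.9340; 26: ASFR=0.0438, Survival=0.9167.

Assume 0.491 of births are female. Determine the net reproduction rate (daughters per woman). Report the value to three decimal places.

0.201

Proportion female at birth = 0.491.
Each age group contributes 1 × ASFR × survival:
  19: 1 × 0.0484 × 0.9891 = 0.04787
  20: 1 × 0.0497 × 0.9852 = 0.04896
  21: 1 × 0.0592 × 0.9825 = 0.05816
  22: 1 × 0.0554 × 0.9672 = 0.05358
  23: 1 × 0.0609 × 0.9579 = 0.05834
  24: 1 × 0.0494 × 0.9531 = 0.04708
  25: 1 × 0.0586 × 0.9340 = 0.05473
  26: 1 × 0.0438 × 0.9167 = 0.04015
Sum = 0.40887
NRR = 0.491 × 0.40887 = 0.20076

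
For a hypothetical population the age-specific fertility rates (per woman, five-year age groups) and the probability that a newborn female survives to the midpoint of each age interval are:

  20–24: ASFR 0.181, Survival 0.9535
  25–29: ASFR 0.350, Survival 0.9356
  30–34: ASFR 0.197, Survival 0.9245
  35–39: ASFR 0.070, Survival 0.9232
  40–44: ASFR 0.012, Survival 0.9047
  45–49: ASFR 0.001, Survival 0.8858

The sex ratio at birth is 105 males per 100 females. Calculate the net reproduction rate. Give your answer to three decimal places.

1.850

Proportion female at birth = 100 / (100 + 105) = 0.48780.
Per-age-group product (5 × ASFR × survival probability):
  20–24: 5 × 0.181 × 0.9535 = 0.86292
  25–29: 5 × 0.350 × 0.9356 = 1.63730
  30–34: 5 × 0.197 × 0.9245 = 0.91063
  35–39: 5 × 0.070 × 0.9232 = 0.32312
  40–44: 5 × 0.012 × 0.9047 = 0.05428
  45–49: 5 × 0.001 × 0.8858 = 0.00443
Sum = 3.79268
NRR = 0.48780 × 3.79268 = 1.85007
With NRR above 1 the population is above replacement fertility.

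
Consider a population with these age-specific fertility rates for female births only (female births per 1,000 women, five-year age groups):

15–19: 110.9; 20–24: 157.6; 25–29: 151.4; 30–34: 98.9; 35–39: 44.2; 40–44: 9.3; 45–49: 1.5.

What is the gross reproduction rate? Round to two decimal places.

2.87

Sum of female ASFRs = 110.9 + 157.6 + 151.4 + 98.9 + 44.2 + 9.3 + 1.5 = 573.8
GRR = 5 × 573.8 / 1000 = 2.869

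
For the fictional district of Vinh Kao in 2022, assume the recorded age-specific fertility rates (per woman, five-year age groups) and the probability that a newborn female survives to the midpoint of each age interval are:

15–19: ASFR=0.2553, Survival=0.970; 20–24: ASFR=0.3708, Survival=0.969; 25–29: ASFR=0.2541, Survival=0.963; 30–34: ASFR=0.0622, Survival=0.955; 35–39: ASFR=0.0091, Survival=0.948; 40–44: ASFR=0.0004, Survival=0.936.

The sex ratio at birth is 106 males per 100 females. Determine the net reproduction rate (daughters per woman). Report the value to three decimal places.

2.233

Proportion female at birth = 100 / (100 + 106) = 0.48544.
Survival-weighted fertility by age (5·fₓ·Sₓ):
  15–19: 5 × 0.2553 × 0.970 = 1.23821
  20–24: 5 × 0.3708 × 0.969 = 1.79653
  25–29: 5 × 0.2541 × 0.963 = 1.22349
  30–34: 5 × 0.0622 × 0.955 = 0.29701
  35–39: 5 × 0.0091 × 0.948 = 0.04313
  40–44: 5 × 0.0004 × 0.936 = 0.00187
Sum = 4.60024
NRR = 0.48544 × 4.60024 = 2.23314
An NRR exceeding 1 indicates intrinsic growth under these rates.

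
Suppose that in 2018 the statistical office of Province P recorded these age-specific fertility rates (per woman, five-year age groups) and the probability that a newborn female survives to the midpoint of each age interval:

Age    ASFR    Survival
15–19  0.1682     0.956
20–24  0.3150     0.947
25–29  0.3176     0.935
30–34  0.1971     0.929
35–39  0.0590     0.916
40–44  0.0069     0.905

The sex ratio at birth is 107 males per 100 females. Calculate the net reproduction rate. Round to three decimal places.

Proportion female at birth = 100 / (100 + 107) = 0.48309.
Survival-weighted fertility by age (5·fₓ·Sₓ):
  15–19: 5 × 0.1682 × 0.956 = 0.80400
  20–24: 5 × 0.3150 × 0.947 = 1.49153
  25–29: 5 × 0.3176 × 0.935 = 1.48478
  30–34: 5 × 0.1971 × 0.929 = 0.91553
  35–39: 5 × 0.0590 × 0.916 = 0.27022
  40–44: 5 × 0.0069 × 0.905 = 0.03122
Sum = 4.99728
NRR = 0.48309 × 4.99728 = 2.41414
With NRR above 1 the population is above replacement fertility.

2.414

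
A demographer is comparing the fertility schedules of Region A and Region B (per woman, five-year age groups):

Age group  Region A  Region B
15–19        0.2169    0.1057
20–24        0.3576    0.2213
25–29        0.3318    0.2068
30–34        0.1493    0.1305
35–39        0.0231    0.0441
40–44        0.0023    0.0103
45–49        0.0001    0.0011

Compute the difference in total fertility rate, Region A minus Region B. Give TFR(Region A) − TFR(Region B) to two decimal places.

1.81

Region A:
  Sum of ASFRs = 0.2169 + 0.3576 + 0.3318 + 0.1493 + 0.0231 + 0.0023 + 0.0001 = 1.0811
  TFR = 5 × 1.0811 = 5.4055
Region B:
  Sum of ASFRs = 0.1057 + 0.2213 + 0.2068 + 0.1305 + 0.0441 + 0.0103 + 0.0011 = 0.7198
  TFR = 5 × 0.7198 = 3.599
Difference = 5.4055 − 3.599 = 1.8065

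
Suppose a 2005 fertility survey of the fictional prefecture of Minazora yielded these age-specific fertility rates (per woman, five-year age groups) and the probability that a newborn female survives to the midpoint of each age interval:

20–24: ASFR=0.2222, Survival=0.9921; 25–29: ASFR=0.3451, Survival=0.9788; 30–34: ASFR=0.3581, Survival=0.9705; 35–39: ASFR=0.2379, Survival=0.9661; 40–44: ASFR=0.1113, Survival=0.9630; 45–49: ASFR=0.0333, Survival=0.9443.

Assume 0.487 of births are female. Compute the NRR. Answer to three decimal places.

Proportion female at birth = 0.487.
Weighting each age-specific rate by interval width and survival:
  20–24: 5 × 0.2222 × 0.9921 = 1.10222
  25–29: 5 × 0.3451 × 0.9788 = 1.68892
  30–34: 5 × 0.3581 × 0.9705 = 1.73768
  35–39: 5 × 0.2379 × 0.9661 = 1.14918
  40–44: 5 × 0.1113 × 0.9630 = 0.53591
  45–49: 5 × 0.0333 × 0.9443 = 0.15723
Sum = 6.37114
NRR = 0.487 × 6.37114 = 3.10275
With NRR above 1 the population is above replacement fertility.

3.103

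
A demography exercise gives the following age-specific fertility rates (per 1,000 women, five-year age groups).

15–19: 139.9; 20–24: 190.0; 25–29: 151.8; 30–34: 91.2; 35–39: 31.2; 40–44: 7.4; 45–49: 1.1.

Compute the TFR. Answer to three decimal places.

Sum of ASFRs = 139.9 + 190.0 + 151.8 + 91.2 + 31.2 + 7.4 + 1.1 = 612.6
TFR = 5 × 612.6 / 1000 = 3.063

3.063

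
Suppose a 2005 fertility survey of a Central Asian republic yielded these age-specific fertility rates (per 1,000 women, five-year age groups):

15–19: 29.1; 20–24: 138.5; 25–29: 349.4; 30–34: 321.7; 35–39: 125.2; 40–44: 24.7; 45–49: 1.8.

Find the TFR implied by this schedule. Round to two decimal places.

Sum of ASFRs = 29.1 + 138.5 + 349.4 + 321.7 + 125.2 + 24.7 + 1.8 = 990.4
TFR = 5 × 990.4 / 1000 = 4.952

4.95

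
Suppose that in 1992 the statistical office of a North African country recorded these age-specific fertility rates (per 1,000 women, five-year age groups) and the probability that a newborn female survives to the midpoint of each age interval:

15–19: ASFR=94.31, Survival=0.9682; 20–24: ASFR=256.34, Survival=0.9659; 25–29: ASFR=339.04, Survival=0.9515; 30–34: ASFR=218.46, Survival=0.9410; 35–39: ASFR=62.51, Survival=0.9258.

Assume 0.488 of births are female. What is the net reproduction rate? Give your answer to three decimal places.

2.257

Proportion female at birth = 0.488.
Each age group contributes 5 × ASFR × survival:
  15–19: 5 × 94.31/1000 × 0.9682 = 0.45655
  20–24: 5 × 256.34/1000 × 0.9659 = 1.23799
  25–29: 5 × 339.04/1000 × 0.9515 = 1.61298
  30–34: 5 × 218.46/1000 × 0.9410 = 1.02785
  35–39: 5 × 62.51/1000 × 0.9258 = 0.28936
Sum = 4.62473
NRR = 0.488 × 4.62473 = 2.25687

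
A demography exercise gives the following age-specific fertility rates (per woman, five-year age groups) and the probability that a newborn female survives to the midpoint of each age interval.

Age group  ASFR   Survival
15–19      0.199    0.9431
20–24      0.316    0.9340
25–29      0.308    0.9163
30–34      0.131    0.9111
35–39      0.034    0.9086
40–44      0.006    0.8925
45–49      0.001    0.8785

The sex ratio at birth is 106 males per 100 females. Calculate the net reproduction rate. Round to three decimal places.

2.237

Proportion female at birth = 100 / (100 + 106) = 0.48544.
Each age group contributes 5 × ASFR × survival:
  15–19: 5 × 0.199 × 0.9431 = 0.93838
  20–24: 5 × 0.316 × 0.9340 = 1.47572
  25–29: 5 × 0.308 × 0.9163 = 1.41110
  30–34: 5 × 0.131 × 0.9111 = 0.59677
  35–39: 5 × 0.034 × 0.9086 = 0.15446
  40–44: 5 × 0.006 × 0.8925 = 0.02678
  45–49: 5 × 0.001 × 0.8785 = 0.00439
Sum = 4.60760
NRR = 0.48544 × 4.60760 = 2.23671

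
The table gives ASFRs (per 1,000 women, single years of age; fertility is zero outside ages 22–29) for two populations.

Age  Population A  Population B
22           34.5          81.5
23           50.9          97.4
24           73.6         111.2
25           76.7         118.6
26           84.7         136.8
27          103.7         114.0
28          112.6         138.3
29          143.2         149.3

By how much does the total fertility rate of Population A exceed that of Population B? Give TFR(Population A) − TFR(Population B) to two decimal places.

-0.27

Population A:
  Sum of ASFRs = 34.5 + 50.9 + 73.6 + 76.7 + 84.7 + 103.7 + 112.6 + 143.2 = 679.9
  TFR = 679.9 / 1000 = 0.6799
Population B:
  Sum of ASFRs = 81.5 + 97.4 + 111.2 + 118.6 + 136.8 + 114.0 + 138.3 + 149.3 = 947.1
  TFR = 947.1 / 1000 = 0.9471
Difference = 0.6799 − 0.9471 = -0.2672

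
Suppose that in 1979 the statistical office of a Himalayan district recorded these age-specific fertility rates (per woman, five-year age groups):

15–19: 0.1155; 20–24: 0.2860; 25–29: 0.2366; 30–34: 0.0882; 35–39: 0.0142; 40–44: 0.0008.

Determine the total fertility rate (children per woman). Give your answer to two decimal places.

Sum of ASFRs = 0.1155 + 0.2860 + 0.2366 + 0.0882 + 0.0142 + 0.0008 = 0.7413
TFR = 5 × 0.7413 = 3.7065

3.71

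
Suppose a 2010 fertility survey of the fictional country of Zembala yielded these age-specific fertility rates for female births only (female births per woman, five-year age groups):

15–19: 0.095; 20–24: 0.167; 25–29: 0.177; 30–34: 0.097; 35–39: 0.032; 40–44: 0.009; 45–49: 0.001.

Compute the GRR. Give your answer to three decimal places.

2.890

Sum of female ASFRs = 0.095 + 0.167 + 0.177 + 0.097 + 0.032 + 0.009 + 0.001 = 0.578
GRR = 5 × 0.578 = 2.89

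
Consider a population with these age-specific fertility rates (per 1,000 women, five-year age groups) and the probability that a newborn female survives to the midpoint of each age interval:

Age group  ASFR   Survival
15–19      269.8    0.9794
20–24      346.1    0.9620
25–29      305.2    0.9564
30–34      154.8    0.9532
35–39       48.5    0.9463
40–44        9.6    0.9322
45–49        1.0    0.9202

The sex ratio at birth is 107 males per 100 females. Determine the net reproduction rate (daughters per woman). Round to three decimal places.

2.639

Proportion female at birth = 100 / (100 + 107) = 0.48309.
Weighting each age-specific rate by interval width and survival:
  15–19: 5 × 269.8/1000 × 0.9794 = 1.32121
  20–24: 5 × 346.1/1000 × 0.9620 = 1.66474
  25–29: 5 × 305.2/1000 × 0.9564 = 1.45947
  30–34: 5 × 154.8/1000 × 0.9532 = 0.73778
  35–39: 5 × 48.5/1000 × 0.9463 = 0.22948
  40–44: 5 × 9.6/1000 × 0.9322 = 0.04475
  45–49: 5 × 1.0/1000 × 0.9202 = 0.00460
Sum = 5.46203
NRR = 0.48309 × 5.46203 = 2.63865
An NRR exceeding 1 indicates intrinsic growth under these rates.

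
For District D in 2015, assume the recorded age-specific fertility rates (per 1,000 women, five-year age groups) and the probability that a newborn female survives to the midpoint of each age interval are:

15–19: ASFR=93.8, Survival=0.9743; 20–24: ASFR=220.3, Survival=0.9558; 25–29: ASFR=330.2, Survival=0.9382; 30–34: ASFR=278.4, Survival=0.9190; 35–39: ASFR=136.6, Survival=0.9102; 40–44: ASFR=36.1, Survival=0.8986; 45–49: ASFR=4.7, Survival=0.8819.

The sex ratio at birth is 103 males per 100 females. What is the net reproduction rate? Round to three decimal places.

Proportion female at birth = 100 / (100 + 103) = 0.49261.
Weighting each age-specific rate by interval width and survival:
  15–19: 5 × 93.8/1000 × 0.9743 = 0.45695
  20–24: 5 × 220.3/1000 × 0.9558 = 1.05281
  25–29: 5 × 330.2/1000 × 0.9382 = 1.54897
  30–34: 5 × 278.4/1000 × 0.9190 = 1.27925
  35–39: 5 × 136.6/1000 × 0.9102 = 0.62167
  40–44: 5 × 36.1/1000 × 0.8986 = 0.16220
  45–49: 5 × 4.7/1000 × 0.8819 = 0.02072
Sum = 5.14257
NRR = 0.49261 × 5.14257 = 2.53328
An NRR exceeding 1 indicates intrinsic growth under these rates.

2.533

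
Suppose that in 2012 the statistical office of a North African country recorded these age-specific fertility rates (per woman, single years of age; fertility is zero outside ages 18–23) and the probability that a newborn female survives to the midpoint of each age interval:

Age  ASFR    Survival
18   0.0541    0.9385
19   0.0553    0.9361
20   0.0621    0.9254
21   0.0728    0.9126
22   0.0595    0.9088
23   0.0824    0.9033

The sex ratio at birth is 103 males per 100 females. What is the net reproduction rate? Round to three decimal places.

0.175

Proportion female at birth = 100 / (100 + 103) = 0.49261.
Survival-weighted fertility by age (1·fₓ·Sₓ):
  18: 1 × 0.0541 × 0.9385 = 0.05077
  19: 1 × 0.0553 × 0.9361 = 0.05177
  20: 1 × 0.0621 × 0.9254 = 0.05747
  21: 1 × 0.0728 × 0.9126 = 0.06644
  22: 1 × 0.0595 × 0.9088 = 0.05407
  23: 1 × 0.0824 × 0.9033 = 0.07443
Sum = 0.35495
NRR = 0.49261 × 0.35495 = 0.17485
With NRR below 1 the population is below replacement fertility.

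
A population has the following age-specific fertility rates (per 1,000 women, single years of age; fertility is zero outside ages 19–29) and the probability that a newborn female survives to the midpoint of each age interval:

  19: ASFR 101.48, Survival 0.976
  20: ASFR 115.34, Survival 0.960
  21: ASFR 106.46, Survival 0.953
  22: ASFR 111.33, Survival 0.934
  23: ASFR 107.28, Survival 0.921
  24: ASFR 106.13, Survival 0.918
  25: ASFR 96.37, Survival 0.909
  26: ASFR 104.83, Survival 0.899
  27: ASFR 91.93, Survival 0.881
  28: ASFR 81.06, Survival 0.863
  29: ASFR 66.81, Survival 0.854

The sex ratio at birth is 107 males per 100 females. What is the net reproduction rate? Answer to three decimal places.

Proportion female at birth = 100 / (100 + 107) = 0.48309.
Survival-weighted fertility by age (1·fₓ·Sₓ):
  19: 1 × 101.48/1000 × 0.976 = 0.09904
  20: 1 × 115.34/1000 × 0.960 = 0.11073
  21: 1 × 106.46/1000 × 0.953 = 0.10146
  22: 1 × 111.33/1000 × 0.934 = 0.10398
  23: 1 × 107.28/1000 × 0.921 = 0.09880
  24: 1 × 106.13/1000 × 0.918 = 0.09743
  25: 1 × 96.37/1000 × 0.909 = 0.08760
  26: 1 × 104.83/1000 × 0.899 = 0.09424
  27: 1 × 91.93/1000 × 0.881 = 0.08099
  28: 1 × 81.06/1000 × 0.863 = 0.06995
  29: 1 × 66.81/1000 × 0.854 = 0.05706
Sum = 1.00128
NRR = 0.48309 × 1.00128 = 0.48371

0.484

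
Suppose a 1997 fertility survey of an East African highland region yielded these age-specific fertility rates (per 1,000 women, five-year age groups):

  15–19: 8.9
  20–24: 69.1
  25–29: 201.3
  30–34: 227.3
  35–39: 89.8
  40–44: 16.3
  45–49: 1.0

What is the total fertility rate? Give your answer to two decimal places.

Sum of ASFRs = 8.9 + 69.1 + 201.3 + 227.3 + 89.8 + 16.3 + 1.0 = 613.7
TFR = 5 × 613.7 / 1000 = 3.0685

3.07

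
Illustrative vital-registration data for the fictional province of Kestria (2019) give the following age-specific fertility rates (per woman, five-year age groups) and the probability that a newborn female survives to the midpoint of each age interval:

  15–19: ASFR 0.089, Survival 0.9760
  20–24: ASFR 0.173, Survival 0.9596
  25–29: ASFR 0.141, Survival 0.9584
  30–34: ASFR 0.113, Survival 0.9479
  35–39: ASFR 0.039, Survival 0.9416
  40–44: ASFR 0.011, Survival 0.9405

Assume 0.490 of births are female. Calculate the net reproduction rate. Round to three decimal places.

Proportion female at birth = 0.490.
Each age group contributes 5 × ASFR × survival:
  15–19: 5 × 0.089 × 0.9760 = 0.43432
  20–24: 5 × 0.173 × 0.9596 = 0.83005
  25–29: 5 × 0.141 × 0.9584 = 0.67567
  30–34: 5 × 0.113 × 0.9479 = 0.53556
  35–39: 5 × 0.039 × 0.9416 = 0.18361
  40–44: 5 × 0.011 × 0.9405 = 0.05173
Sum = 2.71094
NRR = 0.490 × 2.71094 = 1.32836
NRR > 1, so each generation more than replaces itself.

1.328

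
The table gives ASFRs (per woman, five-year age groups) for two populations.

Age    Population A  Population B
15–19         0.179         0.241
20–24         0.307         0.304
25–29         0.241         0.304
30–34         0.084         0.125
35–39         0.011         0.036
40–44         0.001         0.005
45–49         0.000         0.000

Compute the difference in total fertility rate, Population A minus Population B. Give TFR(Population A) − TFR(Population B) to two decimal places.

-0.96

Population A:
  Sum of ASFRs = 0.179 + 0.307 + 0.241 + 0.084 + 0.011 + 0.001 + 0.000 = 0.823
  TFR = 5 × 0.823 = 4.115
Population B:
  Sum of ASFRs = 0.241 + 0.304 + 0.304 + 0.125 + 0.036 + 0.005 + 0.000 = 1.015
  TFR = 5 × 1.015 = 5.075
Difference = 4.115 − 5.075 = -0.96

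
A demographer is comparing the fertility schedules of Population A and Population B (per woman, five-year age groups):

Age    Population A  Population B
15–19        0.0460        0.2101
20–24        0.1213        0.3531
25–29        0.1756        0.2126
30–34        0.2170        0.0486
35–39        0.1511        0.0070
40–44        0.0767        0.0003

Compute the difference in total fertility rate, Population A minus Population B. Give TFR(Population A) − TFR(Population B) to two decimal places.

-0.22

Population A:
  Sum of ASFRs = 0.0460 + 0.1213 + 0.1756 + 0.2170 + 0.1511 + 0.0767 = 0.7877
  TFR = 5 × 0.7877 = 3.9385
Population B:
  Sum of ASFRs = 0.2101 + 0.3531 + 0.2126 + 0.0486 + 0.0070 + 0.0003 = 0.8317
  TFR = 5 × 0.8317 = 4.1585
Difference = 3.9385 − 4.1585 = -0.22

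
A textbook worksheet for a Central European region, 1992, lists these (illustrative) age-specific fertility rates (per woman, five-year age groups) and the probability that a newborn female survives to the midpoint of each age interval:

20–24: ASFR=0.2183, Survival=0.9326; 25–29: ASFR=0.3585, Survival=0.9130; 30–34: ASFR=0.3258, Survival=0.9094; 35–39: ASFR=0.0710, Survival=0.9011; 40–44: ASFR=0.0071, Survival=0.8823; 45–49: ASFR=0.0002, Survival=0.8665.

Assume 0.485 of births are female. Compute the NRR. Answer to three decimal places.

2.177

Proportion female at birth = 0.485.
Weighting each age-specific rate by interval width and survival:
  20–24: 5 × 0.2183 × 0.9326 = 1.01793
  25–29: 5 × 0.3585 × 0.9130 = 1.63655
  30–34: 5 × 0.3258 × 0.9094 = 1.48141
  35–39: 5 × 0.0710 × 0.9011 = 0.31989
  40–44: 5 × 0.0071 × 0.8823 = 0.03132
  45–49: 5 × 0.0002 × 0.8665 = 0.00087
Sum = 4.48797
NRR = 0.485 × 4.48797 = 2.17667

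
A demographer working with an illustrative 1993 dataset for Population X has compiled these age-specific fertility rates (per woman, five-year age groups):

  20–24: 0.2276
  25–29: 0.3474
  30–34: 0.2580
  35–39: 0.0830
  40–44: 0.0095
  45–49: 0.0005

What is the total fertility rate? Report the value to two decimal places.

4.63

Sum of ASFRs = 0.2276 + 0.3474 + 0.2580 + 0.0830 + 0.0095 + 0.0005 = 0.9260
TFR = 5 × 0.9260 = 4.63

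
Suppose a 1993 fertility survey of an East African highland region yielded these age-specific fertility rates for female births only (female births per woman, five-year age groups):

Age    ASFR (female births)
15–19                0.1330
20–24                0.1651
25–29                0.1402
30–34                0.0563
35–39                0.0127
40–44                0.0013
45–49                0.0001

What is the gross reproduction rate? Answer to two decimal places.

2.54

Sum of female ASFRs = 0.1330 + 0.1651 + 0.1402 + 0.0563 + 0.0127 + 0.0013 + 0.0001 = 0.5087
GRR = 5 × 0.5087 = 2.5435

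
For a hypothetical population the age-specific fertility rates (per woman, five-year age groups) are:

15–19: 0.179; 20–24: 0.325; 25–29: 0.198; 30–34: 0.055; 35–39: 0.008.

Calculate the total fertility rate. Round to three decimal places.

Sum of ASFRs = 0.179 + 0.325 + 0.198 + 0.055 + 0.008 = 0.765
TFR = 5 × 0.765 = 3.825

3.825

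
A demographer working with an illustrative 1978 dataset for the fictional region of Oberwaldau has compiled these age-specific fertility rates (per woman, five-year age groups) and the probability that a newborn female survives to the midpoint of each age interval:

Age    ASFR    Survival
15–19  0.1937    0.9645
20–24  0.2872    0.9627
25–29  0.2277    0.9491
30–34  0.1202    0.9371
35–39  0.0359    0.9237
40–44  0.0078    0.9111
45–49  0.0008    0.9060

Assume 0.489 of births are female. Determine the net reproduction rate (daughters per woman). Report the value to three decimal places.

Proportion female at birth = 0.489.
Each age group contributes 5 × ASFR × survival:
  15–19: 5 × 0.1937 × 0.9645 = 0.93412
  20–24: 5 × 0.2872 × 0.9627 = 1.38244
  25–29: 5 × 0.2277 × 0.9491 = 1.08055
  30–34: 5 × 0.1202 × 0.9371 = 0.56320
  35–39: 5 × 0.0359 × 0.9237 = 0.16580
  40–44: 5 × 0.0078 × 0.9111 = 0.03553
  45–49: 5 × 0.0008 × 0.9060 = 0.00362
Sum = 4.16526
NRR = 0.489 × 4.16526 = 2.03681
An NRR exceeding 1 indicates intrinsic growth under these rates.

2.037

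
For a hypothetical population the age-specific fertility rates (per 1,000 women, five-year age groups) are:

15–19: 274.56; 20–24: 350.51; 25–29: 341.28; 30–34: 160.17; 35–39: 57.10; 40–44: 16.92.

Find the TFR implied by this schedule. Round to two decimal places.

6.00

Sum of ASFRs = 274.56 + 350.51 + 341.28 + 160.17 + 57.10 + 16.92 = 1200.54
TFR = 5 × 1200.54 / 1000 = 6.0027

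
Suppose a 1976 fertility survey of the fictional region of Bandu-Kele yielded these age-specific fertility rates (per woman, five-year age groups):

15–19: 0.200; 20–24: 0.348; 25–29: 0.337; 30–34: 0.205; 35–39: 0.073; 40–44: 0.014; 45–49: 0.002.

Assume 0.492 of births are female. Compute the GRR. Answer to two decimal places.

Proportion female at birth = 0.492.
Sum of ASFRs = 0.200 + 0.348 + 0.337 + 0.205 + 0.073 + 0.014 + 0.002 = 1.179
TFR = 5 × 1.179 = 5.895
GRR = 0.492 × 5.895 = 2.90034

2.90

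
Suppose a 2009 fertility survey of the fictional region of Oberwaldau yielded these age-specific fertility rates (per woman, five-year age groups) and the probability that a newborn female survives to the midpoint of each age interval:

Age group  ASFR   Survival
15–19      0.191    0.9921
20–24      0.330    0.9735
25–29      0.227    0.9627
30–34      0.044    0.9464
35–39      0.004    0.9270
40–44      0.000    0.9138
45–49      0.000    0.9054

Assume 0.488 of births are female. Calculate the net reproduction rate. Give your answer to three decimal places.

1.890

Proportion female at birth = 0.488.
Survival-weighted fertility by age (5·fₓ·Sₓ):
  15–19: 5 × 0.191 × 0.9921 = 0.94746
  20–24: 5 × 0.330 × 0.9735 = 1.60628
  25–29: 5 × 0.227 × 0.9627 = 1.09266
  30–34: 5 × 0.044 × 0.9464 = 0.20821
  35–39: 5 × 0.004 × 0.9270 = 0.01854
  40–44: 5 × 0.000 × 0.9138 = 0.00000
  45–49: 5 × 0.000 × 0.9054 = 0.00000
Sum = 3.87315
NRR = 0.488 × 3.87315 = 1.89010
With NRR above 1 the population is above replacement fertility.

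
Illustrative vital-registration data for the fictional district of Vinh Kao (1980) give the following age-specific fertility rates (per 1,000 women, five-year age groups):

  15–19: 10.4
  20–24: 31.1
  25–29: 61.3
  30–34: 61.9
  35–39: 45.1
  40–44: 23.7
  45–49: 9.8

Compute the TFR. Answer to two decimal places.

Sum of ASFRs = 10.4 + 31.1 + 61.3 + 61.9 + 45.1 + 23.7 + 9.8 = 243.3
TFR = 5 × 243.3 / 1000 = 1.2165

1.22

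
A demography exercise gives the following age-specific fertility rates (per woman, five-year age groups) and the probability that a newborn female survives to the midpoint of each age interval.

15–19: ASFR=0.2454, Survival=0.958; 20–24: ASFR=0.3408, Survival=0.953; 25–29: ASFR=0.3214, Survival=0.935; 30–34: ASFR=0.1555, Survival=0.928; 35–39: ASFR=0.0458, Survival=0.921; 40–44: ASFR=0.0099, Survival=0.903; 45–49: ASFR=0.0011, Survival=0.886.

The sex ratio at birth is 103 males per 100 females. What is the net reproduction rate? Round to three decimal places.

2.603

Proportion female at birth = 100 / (100 + 103) = 0.49261.
Per-age-group product (5 × ASFR × survival probability):
  15–19: 5 × 0.2454 × 0.958 = 1.17547
  20–24: 5 × 0.3408 × 0.953 = 1.62391
  25–29: 5 × 0.3214 × 0.935 = 1.50255
  30–34: 5 × 0.1555 × 0.928 = 0.72152
  35–39: 5 × 0.0458 × 0.921 = 0.21091
  40–44: 5 × 0.0099 × 0.903 = 0.04470
  45–49: 5 × 0.0011 × 0.886 = 0.00487
Sum = 5.28393
NRR = 0.49261 × 5.28393 = 2.60292
NRR > 1, so each generation more than replaces itself.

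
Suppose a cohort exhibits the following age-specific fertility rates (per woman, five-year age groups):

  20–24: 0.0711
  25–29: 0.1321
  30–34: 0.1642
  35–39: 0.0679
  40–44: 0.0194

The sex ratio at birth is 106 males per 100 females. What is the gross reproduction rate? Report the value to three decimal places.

1.104

Proportion female at birth = 100 / (100 + 106) = 0.48544.
Sum of ASFRs = 0.0711 + 0.1321 + 0.1642 + 0.0679 + 0.0194 = 0.4547
TFR = 5 × 0.4547 = 2.2735
GRR = 0.48544 × 2.2735 = 1.10365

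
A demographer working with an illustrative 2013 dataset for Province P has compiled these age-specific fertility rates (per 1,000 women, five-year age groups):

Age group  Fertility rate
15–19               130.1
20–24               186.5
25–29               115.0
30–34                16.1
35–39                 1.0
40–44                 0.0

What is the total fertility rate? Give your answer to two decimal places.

Sum of ASFRs = 130.1 + 186.5 + 115.0 + 16.1 + 1.0 + 0.0 = 448.7
TFR = 5 × 448.7 / 1000 = 2.2435

2.24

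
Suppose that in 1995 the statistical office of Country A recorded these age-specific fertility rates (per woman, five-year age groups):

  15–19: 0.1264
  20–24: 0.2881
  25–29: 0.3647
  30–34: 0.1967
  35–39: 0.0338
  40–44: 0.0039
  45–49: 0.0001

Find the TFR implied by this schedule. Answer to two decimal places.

5.07

Sum of ASFRs = 0.1264 + 0.2881 + 0.3647 + 0.1967 + 0.0338 + 0.0039 + 0.0001 = 1.0137
TFR = 5 × 1.0137 = 5.0685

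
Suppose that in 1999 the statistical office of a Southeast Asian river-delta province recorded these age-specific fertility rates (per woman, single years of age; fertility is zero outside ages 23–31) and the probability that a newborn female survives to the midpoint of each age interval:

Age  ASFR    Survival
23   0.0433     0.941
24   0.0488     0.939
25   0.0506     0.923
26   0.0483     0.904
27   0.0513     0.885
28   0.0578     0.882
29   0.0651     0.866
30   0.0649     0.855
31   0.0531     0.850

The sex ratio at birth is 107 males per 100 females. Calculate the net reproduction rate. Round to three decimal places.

0.208

Proportion female at birth = 100 / (100 + 107) = 0.48309.
Each age group contributes 1 × ASFR × survival:
  23: 1 × 0.0433 × 0.941 = 0.04075
  24: 1 × 0.0488 × 0.939 = 0.04582
  25: 1 × 0.0506 × 0.923 = 0.04670
  26: 1 × 0.0483 × 0.904 = 0.04366
  27: 1 × 0.0513 × 0.885 = 0.04540
  28: 1 × 0.0578 × 0.882 = 0.05098
  29: 1 × 0.0651 × 0.866 = 0.05638
  30: 1 × 0.0649 × 0.855 = 0.05549
  31: 1 × 0.0531 × 0.850 = 0.04514
Sum = 0.43032
NRR = 0.48309 × 0.43032 = 0.20788
An NRR under 1 implies long-run decline under these rates.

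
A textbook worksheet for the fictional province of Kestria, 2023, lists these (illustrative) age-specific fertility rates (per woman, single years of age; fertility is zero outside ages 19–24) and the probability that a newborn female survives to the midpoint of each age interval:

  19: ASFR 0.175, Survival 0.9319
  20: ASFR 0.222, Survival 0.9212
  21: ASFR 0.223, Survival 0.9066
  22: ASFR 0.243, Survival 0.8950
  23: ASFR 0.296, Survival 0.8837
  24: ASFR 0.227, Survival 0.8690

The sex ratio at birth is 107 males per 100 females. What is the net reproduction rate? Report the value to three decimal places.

0.602

Proportion female at birth = 100 / (100 + 107) = 0.48309.
Survival-weighted fertility by age (1·fₓ·Sₓ):
  19: 1 × 0.175 × 0.9319 = 0.16308
  20: 1 × 0.222 × 0.9212 = 0.20451
  21: 1 × 0.223 × 0.9066 = 0.20217
  22: 1 × 0.243 × 0.8950 = 0.21749
  23: 1 × 0.296 × 0.8837 = 0.26158
  24: 1 × 0.227 × 0.8690 = 0.19726
Sum = 1.24609
NRR = 0.48309 × 1.24609 = 0.60197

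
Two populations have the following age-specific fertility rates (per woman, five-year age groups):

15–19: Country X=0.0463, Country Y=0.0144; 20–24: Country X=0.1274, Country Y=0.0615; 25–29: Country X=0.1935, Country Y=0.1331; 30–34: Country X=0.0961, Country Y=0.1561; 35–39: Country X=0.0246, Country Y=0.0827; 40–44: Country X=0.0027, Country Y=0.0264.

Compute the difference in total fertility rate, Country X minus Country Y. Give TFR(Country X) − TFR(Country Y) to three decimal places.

0.082

Country X:
  Sum of ASFRs = 0.0463 + 0.1274 + 0.1935 + 0.0961 + 0.0246 + 0.0027 = 0.4906
  TFR = 5 × 0.4906 = 2.453
Country Y:
  Sum of ASFRs = 0.0144 + 0.0615 + 0.1331 + 0.1561 + 0.0827 + 0.0264 = 0.4742
  TFR = 5 × 0.4742 = 2.371
Difference = 2.453 − 2.371 = 0.082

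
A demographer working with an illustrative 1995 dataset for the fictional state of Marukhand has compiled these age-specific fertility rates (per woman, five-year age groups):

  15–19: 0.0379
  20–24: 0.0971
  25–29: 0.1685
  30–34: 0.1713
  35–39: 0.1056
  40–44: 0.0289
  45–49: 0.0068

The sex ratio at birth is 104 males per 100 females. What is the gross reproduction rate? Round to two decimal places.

1.51

Proportion female at birth = 100 / (100 + 104) = 0.49020.
Sum of ASFRs = 0.0379 + 0.0971 + 0.1685 + 0.1713 + 0.1056 + 0.0289 + 0.0068 = 0.6161
TFR = 5 × 0.6161 = 3.0805
GRR = 0.49020 × 3.0805 = 1.51006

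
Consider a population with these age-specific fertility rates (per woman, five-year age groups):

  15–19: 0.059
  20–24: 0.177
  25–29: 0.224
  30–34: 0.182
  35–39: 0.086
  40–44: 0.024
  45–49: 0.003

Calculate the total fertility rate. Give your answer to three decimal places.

3.775

Sum of ASFRs = 0.059 + 0.177 + 0.224 + 0.182 + 0.086 + 0.024 + 0.003 = 0.755
TFR = 5 × 0.755 = 3.775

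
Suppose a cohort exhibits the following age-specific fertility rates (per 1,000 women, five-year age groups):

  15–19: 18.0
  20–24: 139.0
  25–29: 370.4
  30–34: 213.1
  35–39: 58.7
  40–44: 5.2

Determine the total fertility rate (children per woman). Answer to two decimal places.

Sum of ASFRs = 18.0 + 139.0 + 370.4 + 213.1 + 58.7 + 5.2 = 804.4
TFR = 5 × 804.4 / 1000 = 4.022

4.02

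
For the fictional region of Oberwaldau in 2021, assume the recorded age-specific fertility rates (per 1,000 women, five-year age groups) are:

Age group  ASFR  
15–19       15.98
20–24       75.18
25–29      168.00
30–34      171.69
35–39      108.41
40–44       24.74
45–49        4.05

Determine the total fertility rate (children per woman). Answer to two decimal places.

Sum of ASFRs = 15.98 + 75.18 + 168.00 + 171.69 + 108.41 + 24.74 + 4.05 = 568.05
TFR = 5 × 568.05 / 1000 = 2.84025

2.84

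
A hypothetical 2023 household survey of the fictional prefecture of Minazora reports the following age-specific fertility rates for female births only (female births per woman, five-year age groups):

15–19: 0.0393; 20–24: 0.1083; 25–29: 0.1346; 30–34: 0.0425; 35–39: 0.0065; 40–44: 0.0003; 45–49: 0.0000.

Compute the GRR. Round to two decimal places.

Sum of female ASFRs = 0.0393 + 0.1083 + 0.1346 + 0.0425 + 0.0065 + 0.0003 + 0.0000 = 0.3315
GRR = 5 × 0.3315 = 1.6575

1.66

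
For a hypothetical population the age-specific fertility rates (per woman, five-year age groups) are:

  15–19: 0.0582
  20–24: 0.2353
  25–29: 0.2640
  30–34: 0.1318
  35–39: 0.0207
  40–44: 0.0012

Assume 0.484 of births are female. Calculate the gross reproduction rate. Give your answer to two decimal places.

Proportion female at birth = 0.484.
Sum of ASFRs = 0.0582 + 0.2353 + 0.2640 + 0.1318 + 0.0207 + 0.0012 = 0.7112
TFR = 5 × 0.7112 = 3.556
GRR = 0.484 × 3.556 = 1.72110

1.72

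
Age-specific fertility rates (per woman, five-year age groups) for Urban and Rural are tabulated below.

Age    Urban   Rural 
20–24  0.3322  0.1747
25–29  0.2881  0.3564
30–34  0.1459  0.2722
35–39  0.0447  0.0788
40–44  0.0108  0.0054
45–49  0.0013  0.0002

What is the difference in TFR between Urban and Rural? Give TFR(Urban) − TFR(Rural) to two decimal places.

Urban:
  Sum of ASFRs = 0.3322 + 0.2881 + 0.1459 + 0.0447 + 0.0108 + 0.0013 = 0.8230
  TFR = 5 × 0.8230 = 4.115
Rural:
  Sum of ASFRs = 0.1747 + 0.3564 + 0.2722 + 0.0788 + 0.0054 + 0.0002 = 0.8877
  TFR = 5 × 0.8877 = 4.4385
Difference = 4.115 − 4.4385 = -0.3235

-0.32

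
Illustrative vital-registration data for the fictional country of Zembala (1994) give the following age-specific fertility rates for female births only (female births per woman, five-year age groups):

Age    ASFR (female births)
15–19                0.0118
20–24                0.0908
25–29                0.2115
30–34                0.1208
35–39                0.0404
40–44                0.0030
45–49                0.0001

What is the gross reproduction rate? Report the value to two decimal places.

Sum of female ASFRs = 0.0118 + 0.0908 + 0.2115 + 0.1208 + 0.0404 + 0.0030 + 0.0001 = 0.4784
GRR = 5 × 0.4784 = 2.392

2.39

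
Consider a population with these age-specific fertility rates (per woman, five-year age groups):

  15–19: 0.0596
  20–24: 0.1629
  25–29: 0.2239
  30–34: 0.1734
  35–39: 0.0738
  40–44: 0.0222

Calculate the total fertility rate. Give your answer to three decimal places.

3.579

Sum of ASFRs = 0.0596 + 0.1629 + 0.2239 + 0.1734 + 0.0738 + 0.0222 = 0.7158
TFR = 5 × 0.7158 = 3.579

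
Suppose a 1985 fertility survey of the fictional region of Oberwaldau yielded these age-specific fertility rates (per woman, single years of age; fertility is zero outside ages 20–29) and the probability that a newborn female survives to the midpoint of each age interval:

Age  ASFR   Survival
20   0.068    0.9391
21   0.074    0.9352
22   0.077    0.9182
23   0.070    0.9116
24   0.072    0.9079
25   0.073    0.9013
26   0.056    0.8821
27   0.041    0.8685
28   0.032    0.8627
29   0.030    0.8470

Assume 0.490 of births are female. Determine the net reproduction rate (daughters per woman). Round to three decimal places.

Proportion female at birth = 0.490.
Per-age-group product (1 × ASFR × survival probability):
  20: 1 × 0.068 × 0.9391 = 0.06386
  21: 1 × 0.074 × 0.9352 = 0.06920
  22: 1 × 0.077 × 0.9182 = 0.07070
  23: 1 × 0.070 × 0.9116 = 0.06381
  24: 1 × 0.072 × 0.9079 = 0.06537
  25: 1 × 0.073 × 0.9013 = 0.06579
  26: 1 × 0.056 × 0.8821 = 0.04940
  27: 1 × 0.041 × 0.8685 = 0.03561
  28: 1 × 0.032 × 0.8627 = 0.02761
  29: 1 × 0.030 × 0.8470 = 0.02541
Sum = 0.53676
NRR = 0.490 × 0.53676 = 0.26301
NRR < 1, so the cohort does not fully replace itself.

0.263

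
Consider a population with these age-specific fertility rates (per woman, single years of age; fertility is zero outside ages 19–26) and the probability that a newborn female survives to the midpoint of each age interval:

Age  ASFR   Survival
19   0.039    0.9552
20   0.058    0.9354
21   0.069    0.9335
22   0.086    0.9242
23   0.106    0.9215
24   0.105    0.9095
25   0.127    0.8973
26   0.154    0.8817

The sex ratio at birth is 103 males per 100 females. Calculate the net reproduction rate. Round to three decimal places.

Proportion female at birth = 100 / (100 + 103) = 0.49261.
Per-age-group product (1 × ASFR × survival probability):
  19: 1 × 0.039 × 0.9552 = 0.03725
  20: 1 × 0.058 × 0.9354 = 0.05425
  21: 1 × 0.069 × 0.9335 = 0.06441
  22: 1 × 0.086 × 0.9242 = 0.07948
  23: 1 × 0.106 × 0.9215 = 0.09768
  24: 1 × 0.105 × 0.9095 = 0.09550
  25: 1 × 0.127 × 0.8973 = 0.11396
  26: 1 × 0.154 × 0.8817 = 0.13578
Sum = 0.67831
NRR = 0.49261 × 0.67831 = 0.33414
An NRR under 1 implies long-run decline under these rates.

0.334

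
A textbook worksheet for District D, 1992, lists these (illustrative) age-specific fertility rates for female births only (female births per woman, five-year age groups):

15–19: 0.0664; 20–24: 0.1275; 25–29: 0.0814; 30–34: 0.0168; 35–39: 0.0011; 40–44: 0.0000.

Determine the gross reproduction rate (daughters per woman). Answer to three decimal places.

1.466

Sum of female ASFRs = 0.0664 + 0.1275 + 0.0814 + 0.0168 + 0.0011 + 0.0000 = 0.2932
GRR = 5 × 0.2932 = 1.466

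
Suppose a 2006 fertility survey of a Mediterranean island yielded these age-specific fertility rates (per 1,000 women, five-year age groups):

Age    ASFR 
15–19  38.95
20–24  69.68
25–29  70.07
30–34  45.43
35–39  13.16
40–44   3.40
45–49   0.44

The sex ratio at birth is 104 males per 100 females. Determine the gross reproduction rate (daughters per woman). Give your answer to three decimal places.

Proportion female at birth = 100 / (100 + 104) = 0.49020.
Sum of ASFRs = 38.95 + 69.68 + 70.07 + 45.43 + 13.16 + 3.40 + 0.44 = 241.13
TFR = 5 × 241.13 / 1000 = 1.20565
GRR = 0.49020 × 1.20565 = 0.59101

0.591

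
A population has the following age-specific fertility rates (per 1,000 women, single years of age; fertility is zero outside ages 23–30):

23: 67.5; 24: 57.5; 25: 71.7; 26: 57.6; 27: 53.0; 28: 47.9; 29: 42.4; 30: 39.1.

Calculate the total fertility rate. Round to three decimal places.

0.437

Sum of ASFRs = 67.5 + 57.5 + 71.7 + 57.6 + 53.0 + 47.9 + 42.4 + 39.1 = 436.7
TFR = 436.7 / 1000 = 0.4367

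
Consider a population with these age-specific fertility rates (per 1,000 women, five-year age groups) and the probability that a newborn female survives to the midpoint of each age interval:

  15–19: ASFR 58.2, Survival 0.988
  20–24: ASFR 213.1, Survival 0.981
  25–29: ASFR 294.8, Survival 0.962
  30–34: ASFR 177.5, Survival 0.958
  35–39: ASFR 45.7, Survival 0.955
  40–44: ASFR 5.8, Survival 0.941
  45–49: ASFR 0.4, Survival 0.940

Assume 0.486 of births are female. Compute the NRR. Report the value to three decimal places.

1.870

Proportion female at birth = 0.486.
Weighting each age-specific rate by interval width and survival:
  15–19: 5 × 58.2/1000 × 0.988 = 0.28751
  20–24: 5 × 213.1/1000 × 0.981 = 1.04526
  25–29: 5 × 294.8/1000 × 0.962 = 1.41799
  30–34: 5 × 177.5/1000 × 0.958 = 0.85023
  35–39: 5 × 45.7/1000 × 0.955 = 0.21822
  40–44: 5 × 5.8/1000 × 0.941 = 0.02729
  45–49: 5 × 0.4/1000 × 0.940 = 0.00188
Sum = 3.84838
NRR = 0.486 × 3.84838 = 1.87031
NRR > 1, so each generation more than replaces itself.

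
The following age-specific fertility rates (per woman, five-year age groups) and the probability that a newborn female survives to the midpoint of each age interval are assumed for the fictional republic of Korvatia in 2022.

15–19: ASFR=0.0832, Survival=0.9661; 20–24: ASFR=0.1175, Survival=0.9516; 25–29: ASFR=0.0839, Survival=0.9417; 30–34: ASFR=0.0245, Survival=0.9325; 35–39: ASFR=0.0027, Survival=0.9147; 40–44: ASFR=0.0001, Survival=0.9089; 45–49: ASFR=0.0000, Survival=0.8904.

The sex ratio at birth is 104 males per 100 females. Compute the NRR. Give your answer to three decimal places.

0.727

Proportion female at birth = 100 / (100 + 104) = 0.49020.
Survival-weighted fertility by age (5·fₓ·Sₓ):
  15–19: 5 × 0.0832 × 0.9661 = 0.40190
  20–24: 5 × 0.1175 × 0.9516 = 0.55907
  25–29: 5 × 0.0839 × 0.9417 = 0.39504
  30–34: 5 × 0.0245 × 0.9325 = 0.11423
  35–39: 5 × 0.0027 × 0.9147 = 0.01235
  40–44: 5 × 0.0001 × 0.9089 = 0.00045
  45–49: 5 × 0.0000 × 0.8904 = 0.00000
Sum = 1.48304
NRR = 0.49020 × 1.48304 = 0.72699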